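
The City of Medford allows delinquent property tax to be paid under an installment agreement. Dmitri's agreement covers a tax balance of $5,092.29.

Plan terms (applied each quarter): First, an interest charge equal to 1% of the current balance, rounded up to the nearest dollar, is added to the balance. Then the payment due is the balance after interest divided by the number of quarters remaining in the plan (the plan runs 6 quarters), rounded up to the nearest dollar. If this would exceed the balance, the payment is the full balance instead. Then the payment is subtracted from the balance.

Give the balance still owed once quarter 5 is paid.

# | Opening | Interest | Payment | End bal
1 | $5,092.29 | $51.00 | $858.00 | $4,285.29
2 | $4,285.29 | $43.00 | $866.00 | $3,462.29
3 | $3,462.29 | $35.00 | $875.00 | $2,622.29
4 | $2,622.29 | $27.00 | $884.00 | $1,765.29
5 | $1,765.29 | $18.00 | $892.00 | $891.29

$891.29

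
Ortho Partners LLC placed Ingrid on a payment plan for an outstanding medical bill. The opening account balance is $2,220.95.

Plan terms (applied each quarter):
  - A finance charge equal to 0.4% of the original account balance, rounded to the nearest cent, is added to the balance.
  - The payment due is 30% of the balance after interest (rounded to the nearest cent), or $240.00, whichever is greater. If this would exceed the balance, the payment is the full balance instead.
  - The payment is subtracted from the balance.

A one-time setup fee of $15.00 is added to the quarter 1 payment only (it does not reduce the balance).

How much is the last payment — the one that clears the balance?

Quarter 1: opening $2,220.95; interest $8.88 → $2,229.83; payment $668.95 (+ $15.00 fee); balance $1,560.88
Quarter 2: opening $1,560.88; interest $8.88 → $1,569.76; payment $470.93; balance $1,098.83
Quarter 3: opening $1,098.83; interest $8.88 → $1,107.71; payment $332.31; balance $775.40
Quarter 4: opening $775.40; interest $8.88 → $784.28; payment $240.00; balance $544.28
Quarter 5: opening $544.28; interest $8.88 → $553.16; payment $240.00; balance $313.16
Quarter 6: opening $313.16; interest $8.88 → $322.04; payment $240.00; balance $82.04
Quarter 7: opening $82.04; interest $8.88 → $90.92; payment $90.92; balance $0.00

$90.92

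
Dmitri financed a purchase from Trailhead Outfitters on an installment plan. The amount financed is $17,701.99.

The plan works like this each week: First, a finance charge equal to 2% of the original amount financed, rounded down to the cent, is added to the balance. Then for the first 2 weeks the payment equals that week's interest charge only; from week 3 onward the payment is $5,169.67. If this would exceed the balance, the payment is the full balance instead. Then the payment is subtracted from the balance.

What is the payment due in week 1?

Week 1: opening $17,701.99; interest $354.03 → $18,056.02; payment $354.03; balance $17,701.99

$354.03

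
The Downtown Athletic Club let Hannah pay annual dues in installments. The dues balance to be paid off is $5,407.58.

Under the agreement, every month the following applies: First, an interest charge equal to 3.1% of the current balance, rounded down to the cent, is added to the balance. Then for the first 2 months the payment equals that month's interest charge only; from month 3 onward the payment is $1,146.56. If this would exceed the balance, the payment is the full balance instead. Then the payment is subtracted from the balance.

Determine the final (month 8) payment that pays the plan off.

$206.10

Month 1: opening $5,407.58; interest $167.63 → $5,575.21; payment $167.63; balance $5,407.58
Month 2: opening $5,407.58; interest $167.63 → $5,575.21; payment $167.63; balance $5,407.58
Month 3: opening $5,407.58; interest $167.63 → $5,575.21; payment $1,146.56; balance $4,428.65
Month 4: opening $4,428.65; interest $137.28 → $4,565.93; payment $1,146.56; balance $3,419.37
Month 5: opening $3,419.37; interest $106.00 → $3,525.37; payment $1,146.56; balance $2,378.81
Month 6: opening $2,378.81; interest $73.74 → $2,452.55; payment $1,146.56; balance $1,305.99
Month 7: opening $1,305.99; interest $40.48 → $1,346.47; payment $1,146.56; balance $199.91
Month 8: opening $199.91; interest $6.19 → $206.10; payment $206.10; balance $0.00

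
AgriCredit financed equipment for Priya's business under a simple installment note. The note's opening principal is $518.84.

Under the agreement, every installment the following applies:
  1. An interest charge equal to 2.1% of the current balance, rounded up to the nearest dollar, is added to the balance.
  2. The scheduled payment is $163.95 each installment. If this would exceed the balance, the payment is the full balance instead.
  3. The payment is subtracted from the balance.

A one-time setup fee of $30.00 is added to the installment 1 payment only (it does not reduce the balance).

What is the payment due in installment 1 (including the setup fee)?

Installment 1: $518.84 +$11.00 interest = $529.84; pay $163.95 (+ $30.00 fee) → $365.89

$193.95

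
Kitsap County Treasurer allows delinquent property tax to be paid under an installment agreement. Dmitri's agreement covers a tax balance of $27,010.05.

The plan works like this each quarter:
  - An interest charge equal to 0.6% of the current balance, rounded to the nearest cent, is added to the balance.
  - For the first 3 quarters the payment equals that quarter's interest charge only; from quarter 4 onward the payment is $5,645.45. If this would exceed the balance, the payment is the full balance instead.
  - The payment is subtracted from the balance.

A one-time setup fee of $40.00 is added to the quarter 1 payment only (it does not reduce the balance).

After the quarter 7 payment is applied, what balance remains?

Quarter 1: opening $27,010.05; interest $162.06 → $27,172.11; payment $162.06 (+ $40.00 fee); balance $27,010.05
Quarter 2: opening $27,010.05; interest $162.06 → $27,172.11; payment $162.06; balance $27,010.05
Quarter 3: opening $27,010.05; interest $162.06 → $27,172.11; payment $162.06; balance $27,010.05
Quarter 4: opening $27,010.05; interest $162.06 → $27,172.11; payment $5,645.45; balance $21,526.66
Quarter 5: opening $21,526.66; interest $129.16 → $21,655.82; payment $5,645.45; balance $16,010.37
Quarter 6: opening $16,010.37; interest $96.06 → $16,106.43; payment $5,645.45; balance $10,460.98
Quarter 7: opening $10,460.98; interest $62.77 → $10,523.75; payment $5,645.45; balance $4,878.30

$4,878.30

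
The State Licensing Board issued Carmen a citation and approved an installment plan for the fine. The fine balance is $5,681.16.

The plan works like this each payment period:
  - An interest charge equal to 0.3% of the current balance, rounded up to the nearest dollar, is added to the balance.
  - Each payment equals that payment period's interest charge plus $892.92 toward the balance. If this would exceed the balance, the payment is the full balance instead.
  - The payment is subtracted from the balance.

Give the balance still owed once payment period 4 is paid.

$2,109.48

# | Opening | Interest | Payment | End bal
1 | $5,681.16 | $18.00 | $910.92 | $4,788.24
2 | $4,788.24 | $15.00 | $907.92 | $3,895.32
3 | $3,895.32 | $12.00 | $904.92 | $3,002.40
4 | $3,002.40 | $10.00 | $902.92 | $2,109.48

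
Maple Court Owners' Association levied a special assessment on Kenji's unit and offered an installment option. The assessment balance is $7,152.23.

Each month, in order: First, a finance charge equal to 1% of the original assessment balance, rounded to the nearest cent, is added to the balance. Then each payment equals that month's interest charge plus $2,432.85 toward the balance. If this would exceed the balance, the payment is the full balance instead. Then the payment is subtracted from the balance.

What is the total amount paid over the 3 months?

$7,366.79

Month 1: opening $7,152.23; interest $71.52 → $7,223.75; payment $2,504.37; balance $4,719.38
Month 2: opening $4,719.38; interest $71.52 → $4,790.90; payment $2,504.37; balance $2,286.53
Month 3: opening $2,286.53; interest $71.52 → $2,358.05; payment $2,358.05; balance $0.00
Total paid: $7,366.79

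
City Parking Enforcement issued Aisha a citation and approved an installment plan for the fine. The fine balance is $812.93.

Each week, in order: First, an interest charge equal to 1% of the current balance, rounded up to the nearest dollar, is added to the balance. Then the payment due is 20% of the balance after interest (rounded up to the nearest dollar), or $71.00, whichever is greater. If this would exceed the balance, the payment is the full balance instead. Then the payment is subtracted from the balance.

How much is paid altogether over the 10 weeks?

# | Opening | Interest | Payment | End bal
1 | $812.93 | $9.00 | $165.00 | $656.93
2 | $656.93 | $7.00 | $133.00 | $530.93
3 | $530.93 | $6.00 | $108.00 | $428.93
4 | $428.93 | $5.00 | $87.00 | $346.93
5 | $346.93 | $4.00 | $71.00 | $279.93
6 | $279.93 | $3.00 | $71.00 | $211.93
7 | $211.93 | $3.00 | $71.00 | $143.93
8 | $143.93 | $2.00 | $71.00 | $74.93
9 | $74.93 | $1.00 | $71.00 | $4.93
10 | $4.93 | $1.00 | $5.93 | $0.00
Total paid: $853.93

$853.93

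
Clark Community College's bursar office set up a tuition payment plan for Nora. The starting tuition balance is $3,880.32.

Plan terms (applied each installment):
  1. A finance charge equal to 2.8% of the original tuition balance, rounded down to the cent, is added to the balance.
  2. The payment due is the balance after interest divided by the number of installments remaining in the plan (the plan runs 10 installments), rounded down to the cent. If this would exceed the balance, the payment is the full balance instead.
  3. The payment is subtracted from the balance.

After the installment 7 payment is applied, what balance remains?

# | Opening | Interest | Payment | End bal
1 | $3,880.32 | $108.64 | $398.89 | $3,590.07
2 | $3,590.07 | $108.64 | $410.96 | $3,287.75
3 | $3,287.75 | $108.64 | $424.54 | $2,971.85
4 | $2,971.85 | $108.64 | $440.07 | $2,640.42
5 | $2,640.42 | $108.64 | $458.17 | $2,290.89
6 | $2,290.89 | $108.64 | $479.90 | $1,919.63
7 | $1,919.63 | $108.64 | $507.06 | $1,521.21

$1,521.21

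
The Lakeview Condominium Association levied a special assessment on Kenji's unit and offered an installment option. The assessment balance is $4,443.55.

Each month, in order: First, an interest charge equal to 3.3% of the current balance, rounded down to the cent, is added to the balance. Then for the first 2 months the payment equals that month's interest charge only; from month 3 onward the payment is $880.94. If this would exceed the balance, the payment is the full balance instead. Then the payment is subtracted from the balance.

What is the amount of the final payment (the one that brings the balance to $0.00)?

$538.77

Month 1: $4,443.55 +$146.63 interest = $4,590.18; pay $146.63 → $4,443.55
Month 2: $4,443.55 +$146.63 interest = $4,590.18; pay $146.63 → $4,443.55
Month 3: $4,443.55 +$146.63 interest = $4,590.18; pay $880.94 → $3,709.24
Month 4: $3,709.24 +$122.40 interest = $3,831.64; pay $880.94 → $2,950.70
Month 5: $2,950.70 +$97.37 interest = $3,048.07; pay $880.94 → $2,167.13
Month 6: $2,167.13 +$71.51 interest = $2,238.64; pay $880.94 → $1,357.70
Month 7: $1,357.70 +$44.80 interest = $1,402.50; pay $880.94 → $521.56
Month 8: $521.56 +$17.21 interest = $538.77; pay $538.77 → $0.00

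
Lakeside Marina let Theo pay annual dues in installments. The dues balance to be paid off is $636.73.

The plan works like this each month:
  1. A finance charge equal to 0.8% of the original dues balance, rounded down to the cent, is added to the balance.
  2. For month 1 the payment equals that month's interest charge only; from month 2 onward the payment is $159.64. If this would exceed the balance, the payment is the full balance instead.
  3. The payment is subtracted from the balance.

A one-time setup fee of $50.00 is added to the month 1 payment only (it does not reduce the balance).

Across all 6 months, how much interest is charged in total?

# | Opening | Interest | Payment | Fee | End bal
1 | $636.73 | $5.09 | $5.09 | $50.00 | $636.73
2 | $636.73 | $5.09 | $159.64 | — | $482.18
3 | $482.18 | $5.09 | $159.64 | — | $327.63
4 | $327.63 | $5.09 | $159.64 | — | $173.08
5 | $173.08 | $5.09 | $159.64 | — | $18.53
6 | $18.53 | $5.09 | $23.62 | — | $0.00
Total interest: $5.09 + $5.09 + $5.09 + $5.09 + $5.09 + $5.09 = $30.54

$30.54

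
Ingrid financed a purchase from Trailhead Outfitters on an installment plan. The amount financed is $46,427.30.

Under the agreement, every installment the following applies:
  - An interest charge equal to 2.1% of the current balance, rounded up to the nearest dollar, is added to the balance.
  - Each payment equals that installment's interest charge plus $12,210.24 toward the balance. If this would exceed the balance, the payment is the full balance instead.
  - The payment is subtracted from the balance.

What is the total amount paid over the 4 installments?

$48,790.30

Installment 1: opening $46,427.30; interest $975.00 → $47,402.30; payment $13,185.24; balance $34,217.06
Installment 2: opening $34,217.06; interest $719.00 → $34,936.06; payment $12,929.24; balance $22,006.82
Installment 3: opening $22,006.82; interest $463.00 → $22,469.82; payment $12,673.24; balance $9,796.58
Installment 4: opening $9,796.58; interest $206.00 → $10,002.58; payment $10,002.58; balance $0.00
Total paid: $48,790.30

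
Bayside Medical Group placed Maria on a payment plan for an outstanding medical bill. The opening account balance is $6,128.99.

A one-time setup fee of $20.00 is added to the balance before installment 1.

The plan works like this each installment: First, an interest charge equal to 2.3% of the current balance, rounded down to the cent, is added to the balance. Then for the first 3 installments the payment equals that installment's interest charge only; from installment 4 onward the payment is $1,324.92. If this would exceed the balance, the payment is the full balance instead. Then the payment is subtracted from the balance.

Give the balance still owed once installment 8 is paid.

Installment 1: opening $6,148.99; interest $141.42 → $6,290.41; payment $141.42; balance $6,148.99
Installment 2: opening $6,148.99; interest $141.42 → $6,290.41; payment $141.42; balance $6,148.99
Installment 3: opening $6,148.99; interest $141.42 → $6,290.41; payment $141.42; balance $6,148.99
Installment 4: opening $6,148.99; interest $141.42 → $6,290.41; payment $1,324.92; balance $4,965.49
Installment 5: opening $4,965.49; interest $114.20 → $5,079.69; payment $1,324.92; balance $3,754.77
Installment 6: opening $3,754.77; interest $86.35 → $3,841.12; payment $1,324.92; balance $2,516.20
Installment 7: opening $2,516.20; interest $57.87 → $2,574.07; payment $1,324.92; balance $1,249.15
Installment 8: opening $1,249.15; interest $28.73 → $1,277.88; payment $1,277.88; balance $0.00

$0.00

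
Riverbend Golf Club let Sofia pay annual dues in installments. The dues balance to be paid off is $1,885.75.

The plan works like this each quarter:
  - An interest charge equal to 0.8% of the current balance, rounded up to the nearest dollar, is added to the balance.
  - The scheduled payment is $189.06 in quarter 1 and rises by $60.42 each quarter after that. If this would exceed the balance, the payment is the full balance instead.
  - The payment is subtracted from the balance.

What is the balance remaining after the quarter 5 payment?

$395.25

Quarter 1: $1,885.75 +$16.00 interest = $1,901.75; pay $189.06 → $1,712.69
Quarter 2: $1,712.69 +$14.00 interest = $1,726.69; pay $249.48 → $1,477.21
Quarter 3: $1,477.21 +$12.00 interest = $1,489.21; pay $309.90 → $1,179.31
Quarter 4: $1,179.31 +$10.00 interest = $1,189.31; pay $370.32 → $818.99
Quarter 5: $818.99 +$7.00 interest = $825.99; pay $430.74 → $395.25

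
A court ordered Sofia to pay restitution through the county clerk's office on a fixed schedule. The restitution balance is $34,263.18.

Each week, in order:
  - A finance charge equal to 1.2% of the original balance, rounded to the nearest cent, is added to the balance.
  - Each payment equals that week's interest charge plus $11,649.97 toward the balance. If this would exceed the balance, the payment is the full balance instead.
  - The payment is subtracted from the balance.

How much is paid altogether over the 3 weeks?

Week 1: opening $34,263.18; interest $411.16 → $34,674.34; payment $12,061.13; balance $22,613.21
Week 2: opening $22,613.21; interest $411.16 → $23,024.37; payment $12,061.13; balance $10,963.24
Week 3: opening $10,963.24; interest $411.16 → $11,374.40; payment $11,374.40; balance $0.00
Total paid: $35,496.66

$35,496.66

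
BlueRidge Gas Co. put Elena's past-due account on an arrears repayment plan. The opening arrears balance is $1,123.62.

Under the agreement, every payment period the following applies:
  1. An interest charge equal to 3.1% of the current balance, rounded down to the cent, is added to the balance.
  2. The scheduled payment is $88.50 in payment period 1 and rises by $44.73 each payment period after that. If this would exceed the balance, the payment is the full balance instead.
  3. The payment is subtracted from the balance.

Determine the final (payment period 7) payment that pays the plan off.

$78.59

Payment period 1: $1,123.62 +$34.83 interest = $1,158.45; pay $88.50 → $1,069.95
Payment period 2: $1,069.95 +$33.16 interest = $1,103.11; pay $133.23 → $969.88
Payment period 3: $969.88 +$30.06 interest = $999.94; pay $177.96 → $821.98
Payment period 4: $821.98 +$25.48 interest = $847.46; pay $222.69 → $624.77
Payment period 5: $624.77 +$19.36 interest = $644.13; pay $267.42 → $376.71
Payment period 6: $376.71 +$11.67 interest = $388.38; pay $312.15 → $76.23
Payment period 7: $76.23 +$2.36 interest = $78.59; pay $78.59 → $0.00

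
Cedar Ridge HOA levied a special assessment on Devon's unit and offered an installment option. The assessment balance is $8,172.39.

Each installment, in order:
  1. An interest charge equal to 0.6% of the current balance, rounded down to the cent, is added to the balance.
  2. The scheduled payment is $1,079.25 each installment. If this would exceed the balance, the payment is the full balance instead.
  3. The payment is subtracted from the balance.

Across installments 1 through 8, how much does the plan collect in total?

# | Opening | Interest | Payment | End bal
1 | $8,172.39 | $49.03 | $1,079.25 | $7,142.17
2 | $7,142.17 | $42.85 | $1,079.25 | $6,105.77
3 | $6,105.77 | $36.63 | $1,079.25 | $5,063.15
4 | $5,063.15 | $30.37 | $1,079.25 | $4,014.27
5 | $4,014.27 | $24.08 | $1,079.25 | $2,959.10
6 | $2,959.10 | $17.75 | $1,079.25 | $1,897.60
7 | $1,897.60 | $11.38 | $1,079.25 | $829.73
8 | $829.73 | $4.97 | $834.70 | $0.00
Total paid: $8,389.45

$8,389.45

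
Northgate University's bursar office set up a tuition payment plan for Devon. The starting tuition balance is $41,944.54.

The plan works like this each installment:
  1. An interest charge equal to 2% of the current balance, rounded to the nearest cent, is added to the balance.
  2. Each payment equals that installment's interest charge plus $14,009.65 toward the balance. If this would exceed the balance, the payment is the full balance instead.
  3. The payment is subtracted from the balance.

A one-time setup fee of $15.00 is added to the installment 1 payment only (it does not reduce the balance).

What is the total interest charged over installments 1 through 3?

$1,676.09

Installment 1: opening $41,944.54; interest $838.89 → $42,783.43; payment $14,848.54 (+ $15.00 fee); balance $27,934.89
Installment 2: opening $27,934.89; interest $558.70 → $28,493.59; payment $14,568.35; balance $13,925.24
Installment 3: opening $13,925.24; interest $278.50 → $14,203.74; payment $14,203.74; balance $0.00
Total interest: $838.89 + $558.70 + $278.50 = $1,676.09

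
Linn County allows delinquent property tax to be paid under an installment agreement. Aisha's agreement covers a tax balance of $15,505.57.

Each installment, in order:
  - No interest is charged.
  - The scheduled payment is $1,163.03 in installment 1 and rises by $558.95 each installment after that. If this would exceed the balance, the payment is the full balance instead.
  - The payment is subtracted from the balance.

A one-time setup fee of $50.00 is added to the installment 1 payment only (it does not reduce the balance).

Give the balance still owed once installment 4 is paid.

Installment 1: $15,505.57 − $1,163.03 (+ $50.00 fee) → $14,342.54
Installment 2: $14,342.54 − $1,721.98 → $12,620.56
Installment 3: $12,620.56 − $2,280.93 → $10,339.63
Installment 4: $10,339.63 − $2,839.88 → $7,499.75

$7,499.75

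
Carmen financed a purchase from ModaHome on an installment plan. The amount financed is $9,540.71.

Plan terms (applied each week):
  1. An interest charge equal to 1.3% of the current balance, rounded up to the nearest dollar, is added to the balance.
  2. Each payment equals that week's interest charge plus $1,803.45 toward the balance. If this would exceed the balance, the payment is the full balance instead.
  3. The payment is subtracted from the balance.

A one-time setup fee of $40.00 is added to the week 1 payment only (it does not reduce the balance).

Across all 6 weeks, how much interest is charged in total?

Week 1: $9,540.71 +$125.00 interest = $9,665.71; pay $1,928.45 (+ $40.00 fee) → $7,737.26
Week 2: $7,737.26 +$101.00 interest = $7,838.26; pay $1,904.45 → $5,933.81
Week 3: $5,933.81 +$78.00 interest = $6,011.81; pay $1,881.45 → $4,130.36
Week 4: $4,130.36 +$54.00 interest = $4,184.36; pay $1,857.45 → $2,326.91
Week 5: $2,326.91 +$31.00 interest = $2,357.91; pay $1,834.45 → $523.46
Week 6: $523.46 +$7.00 interest = $530.46; pay $530.46 → $0.00
Total interest: $125.00 + $101.00 + $78.00 + $54.00 + $31.00 + $7.00 = $396.00

$396.00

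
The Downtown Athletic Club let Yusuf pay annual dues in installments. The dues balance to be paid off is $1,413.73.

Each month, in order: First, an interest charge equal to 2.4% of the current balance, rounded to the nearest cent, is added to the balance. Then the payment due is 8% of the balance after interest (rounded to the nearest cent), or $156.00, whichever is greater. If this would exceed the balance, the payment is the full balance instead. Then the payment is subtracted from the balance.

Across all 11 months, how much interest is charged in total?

Month 1: $1,413.73 +$33.93 interest = $1,447.66; pay $156.00 → $1,291.66
Month 2: $1,291.66 +$31.00 interest = $1,322.66; pay $156.00 → $1,166.66
Month 3: $1,166.66 +$28.00 interest = $1,194.66; pay $156.00 → $1,038.66
Month 4: $1,038.66 +$24.93 interest = $1,063.59; pay $156.00 → $907.59
Month 5: $907.59 +$21.78 interest = $929.37; pay $156.00 → $773.37
Month 6: $773.37 +$18.56 interest = $791.93; pay $156.00 → $635.93
Month 7: $635.93 +$15.26 interest = $651.19; pay $156.00 → $495.19
Month 8: $495.19 +$11.88 interest = $507.07; pay $156.00 → $351.07
Month 9: $351.07 +$8.43 interest = $359.50; pay $156.00 → $203.50
Month 10: $203.50 +$4.88 interest = $208.38; pay $156.00 → $52.38
Month 11: $52.38 +$1.26 interest = $53.64; pay $53.64 → $0.00
Total interest: $33.93 + $31.00 + $28.00 + $24.93 + $21.78 + $18.56 + $15.26 + $11.88 + $8.43 + $4.88 + $1.26 = $199.91

$199.91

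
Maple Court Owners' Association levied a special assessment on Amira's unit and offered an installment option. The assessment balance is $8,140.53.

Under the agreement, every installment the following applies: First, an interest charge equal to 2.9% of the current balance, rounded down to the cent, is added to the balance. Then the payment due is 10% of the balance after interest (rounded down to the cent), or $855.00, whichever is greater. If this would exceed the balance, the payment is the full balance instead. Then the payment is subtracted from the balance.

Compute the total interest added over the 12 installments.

$1,525.87

Installment 1: opening $8,140.53; interest $236.07 → $8,376.60; payment $855.00; balance $7,521.60
Installment 2: opening $7,521.60; interest $218.12 → $7,739.72; payment $855.00; balance $6,884.72
Installment 3: opening $6,884.72; interest $199.65 → $7,084.37; payment $855.00; balance $6,229.37
Installment 4: opening $6,229.37; interest $180.65 → $6,410.02; payment $855.00; balance $5,555.02
Installment 5: opening $5,555.02; interest $161.09 → $5,716.11; payment $855.00; balance $4,861.11
Installment 6: opening $4,861.11; interest $140.97 → $5,002.08; payment $855.00; balance $4,147.08
Installment 7: opening $4,147.08; interest $120.26 → $4,267.34; payment $855.00; balance $3,412.34
Installment 8: opening $3,412.34; interest $98.95 → $3,511.29; payment $855.00; balance $2,656.29
Installment 9: opening $2,656.29; interest $77.03 → $2,733.32; payment $855.00; balance $1,878.32
Installment 10: opening $1,878.32; interest $54.47 → $1,932.79; payment $855.00; balance $1,077.79
Installment 11: opening $1,077.79; interest $31.25 → $1,109.04; payment $855.00; balance $254.04
Installment 12: opening $254.04; interest $7.36 → $261.40; payment $261.40; balance $0.00
Total interest: $236.07 + $218.12 + $199.65 + $180.65 + $161.09 + $140.97 + $120.26 + $98.95 + $77.03 + $54.47 + $31.25 + $7.36 = $1,525.87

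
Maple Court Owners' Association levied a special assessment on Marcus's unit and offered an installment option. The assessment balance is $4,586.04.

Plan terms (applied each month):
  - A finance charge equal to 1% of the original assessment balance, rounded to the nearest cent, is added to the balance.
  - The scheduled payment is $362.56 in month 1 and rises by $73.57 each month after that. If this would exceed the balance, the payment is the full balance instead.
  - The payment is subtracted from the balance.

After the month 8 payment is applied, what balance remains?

$0.00

Month 1: opening $4,586.04; interest $45.86 → $4,631.90; payment $362.56; balance $4,269.34
Month 2: opening $4,269.34; interest $45.86 → $4,315.20; payment $436.13; balance $3,879.07
Month 3: opening $3,879.07; interest $45.86 → $3,924.93; payment $509.70; balance $3,415.23
Month 4: opening $3,415.23; interest $45.86 → $3,461.09; payment $583.27; balance $2,877.82
Month 5: opening $2,877.82; interest $45.86 → $2,923.68; payment $656.84; balance $2,266.84
Month 6: opening $2,266.84; interest $45.86 → $2,312.70; payment $730.41; balance $1,582.29
Month 7: opening $1,582.29; interest $45.86 → $1,628.15; payment $803.98; balance $824.17
Month 8: opening $824.17; interest $45.86 → $870.03; payment $870.03; balance $0.00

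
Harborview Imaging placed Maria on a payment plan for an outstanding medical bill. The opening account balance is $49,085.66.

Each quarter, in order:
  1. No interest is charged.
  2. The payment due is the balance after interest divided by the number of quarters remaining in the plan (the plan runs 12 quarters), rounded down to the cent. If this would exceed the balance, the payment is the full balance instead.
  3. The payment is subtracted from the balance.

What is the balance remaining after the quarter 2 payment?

$40,904.72

# | Opening | Payment | End bal
1 | $49,085.66 | $4,090.47 | $44,995.19
2 | $44,995.19 | $4,090.47 | $40,904.72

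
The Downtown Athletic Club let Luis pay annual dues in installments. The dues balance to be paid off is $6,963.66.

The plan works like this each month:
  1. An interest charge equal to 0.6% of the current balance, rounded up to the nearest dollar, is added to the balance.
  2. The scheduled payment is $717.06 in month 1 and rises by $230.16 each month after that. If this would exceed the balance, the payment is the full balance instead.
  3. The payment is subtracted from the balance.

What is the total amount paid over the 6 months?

$7,128.66

Month 1: opening $6,963.66; interest $42.00 → $7,005.66; payment $717.06; balance $6,288.60
Month 2: opening $6,288.60; interest $38.00 → $6,326.60; payment $947.22; balance $5,379.38
Month 3: opening $5,379.38; interest $33.00 → $5,412.38; payment $1,177.38; balance $4,235.00
Month 4: opening $4,235.00; interest $26.00 → $4,261.00; payment $1,407.54; balance $2,853.46
Month 5: opening $2,853.46; interest $18.00 → $2,871.46; payment $1,637.70; balance $1,233.76
Month 6: opening $1,233.76; interest $8.00 → $1,241.76; payment $1,241.76; balance $0.00
Total paid: $7,128.66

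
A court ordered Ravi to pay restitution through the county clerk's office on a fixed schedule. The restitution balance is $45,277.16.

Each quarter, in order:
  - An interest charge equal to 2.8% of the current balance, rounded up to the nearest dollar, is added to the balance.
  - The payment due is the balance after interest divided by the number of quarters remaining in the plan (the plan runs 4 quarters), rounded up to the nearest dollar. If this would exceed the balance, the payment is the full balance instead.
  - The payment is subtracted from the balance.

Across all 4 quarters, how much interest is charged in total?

$3,261.00

Quarter 1: opening $45,277.16; interest $1,268.00 → $46,545.16; payment $11,637.00; balance $34,908.16
Quarter 2: opening $34,908.16; interest $978.00 → $35,886.16; payment $11,963.00; balance $23,923.16
Quarter 3: opening $23,923.16; interest $670.00 → $24,593.16; payment $12,297.00; balance $12,296.16
Quarter 4: opening $12,296.16; interest $345.00 → $12,641.16; payment $12,641.16; balance $0.00
Total interest: $1,268.00 + $978.00 + $670.00 + $345.00 = $3,261.00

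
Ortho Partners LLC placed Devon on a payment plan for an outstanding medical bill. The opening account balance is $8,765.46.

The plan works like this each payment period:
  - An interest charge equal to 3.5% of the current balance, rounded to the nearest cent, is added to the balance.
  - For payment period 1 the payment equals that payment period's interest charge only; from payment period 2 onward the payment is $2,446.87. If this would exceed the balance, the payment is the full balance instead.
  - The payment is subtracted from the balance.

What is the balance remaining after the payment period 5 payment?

$0.00

Payment period 1: opening $8,765.46; interest $306.79 → $9,072.25; payment $306.79; balance $8,765.46
Payment period 2: opening $8,765.46; interest $306.79 → $9,072.25; payment $2,446.87; balance $6,625.38
Payment period 3: opening $6,625.38; interest $231.89 → $6,857.27; payment $2,446.87; balance $4,410.40
Payment period 4: opening $4,410.40; interest $154.36 → $4,564.76; payment $2,446.87; balance $2,117.89
Payment period 5: opening $2,117.89; interest $74.13 → $2,192.02; payment $2,192.02; balance $0.00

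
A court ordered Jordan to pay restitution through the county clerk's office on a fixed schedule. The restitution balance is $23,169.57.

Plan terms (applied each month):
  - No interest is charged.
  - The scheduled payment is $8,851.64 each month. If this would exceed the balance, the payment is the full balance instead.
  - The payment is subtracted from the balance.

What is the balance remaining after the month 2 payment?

Month 1: opening $23,169.57; payment $8,851.64; balance $14,317.93
Month 2: opening $14,317.93; payment $8,851.64; balance $5,466.29

$5,466.29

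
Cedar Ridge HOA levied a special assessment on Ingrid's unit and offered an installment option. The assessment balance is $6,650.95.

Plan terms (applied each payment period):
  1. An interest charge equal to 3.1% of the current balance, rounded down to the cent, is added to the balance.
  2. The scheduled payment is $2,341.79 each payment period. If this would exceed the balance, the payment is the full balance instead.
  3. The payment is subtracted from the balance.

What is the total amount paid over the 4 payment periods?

Payment period 1: $6,650.95 +$206.17 interest = $6,857.12; pay $2,341.79 → $4,515.33
Payment period 2: $4,515.33 +$139.97 interest = $4,655.30; pay $2,341.79 → $2,313.51
Payment period 3: $2,313.51 +$71.71 interest = $2,385.22; pay $2,341.79 → $43.43
Payment period 4: $43.43 +$1.34 interest = $44.77; pay $44.77 → $0.00
Total paid: $7,070.14

$7,070.14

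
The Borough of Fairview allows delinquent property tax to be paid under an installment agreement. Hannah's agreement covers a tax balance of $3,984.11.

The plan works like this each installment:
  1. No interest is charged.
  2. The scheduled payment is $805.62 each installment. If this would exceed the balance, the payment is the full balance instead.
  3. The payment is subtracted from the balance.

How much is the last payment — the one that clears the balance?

$761.63

Installment 1: opening $3,984.11; payment $805.62; balance $3,178.49
Installment 2: opening $3,178.49; payment $805.62; balance $2,372.87
Installment 3: opening $2,372.87; payment $805.62; balance $1,567.25
Installment 4: opening $1,567.25; payment $805.62; balance $761.63
Installment 5: opening $761.63; payment $761.63; balance $0.00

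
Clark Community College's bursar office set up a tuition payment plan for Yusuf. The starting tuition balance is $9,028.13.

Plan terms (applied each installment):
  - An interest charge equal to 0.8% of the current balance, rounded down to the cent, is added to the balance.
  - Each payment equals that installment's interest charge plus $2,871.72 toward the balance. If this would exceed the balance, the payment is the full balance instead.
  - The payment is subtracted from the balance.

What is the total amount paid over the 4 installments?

# | Opening | Interest | Payment | End bal
1 | $9,028.13 | $72.22 | $2,943.94 | $6,156.41
2 | $6,156.41 | $49.25 | $2,920.97 | $3,284.69
3 | $3,284.69 | $26.27 | $2,897.99 | $412.97
4 | $412.97 | $3.30 | $416.27 | $0.00
Total paid: $9,179.17

$9,179.17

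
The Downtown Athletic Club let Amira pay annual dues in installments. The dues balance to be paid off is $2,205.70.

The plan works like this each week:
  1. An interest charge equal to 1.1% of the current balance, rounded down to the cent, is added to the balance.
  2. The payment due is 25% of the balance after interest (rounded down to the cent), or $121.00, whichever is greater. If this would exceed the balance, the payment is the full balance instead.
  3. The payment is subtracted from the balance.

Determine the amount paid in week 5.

$184.28

# | Opening | Interest | Payment | End bal
1 | $2,205.70 | $24.26 | $557.49 | $1,672.47
2 | $1,672.47 | $18.39 | $422.71 | $1,268.15
3 | $1,268.15 | $13.94 | $320.52 | $961.57
4 | $961.57 | $10.57 | $243.03 | $729.11
5 | $729.11 | $8.02 | $184.28 | $552.85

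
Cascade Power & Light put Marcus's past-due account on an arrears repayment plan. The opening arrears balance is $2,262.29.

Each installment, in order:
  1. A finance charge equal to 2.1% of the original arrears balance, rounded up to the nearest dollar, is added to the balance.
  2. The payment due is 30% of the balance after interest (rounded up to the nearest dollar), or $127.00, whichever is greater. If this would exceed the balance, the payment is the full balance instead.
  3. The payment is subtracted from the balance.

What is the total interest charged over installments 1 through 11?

Installment 1: $2,262.29 +$48.00 interest = $2,310.29; pay $694.00 → $1,616.29
Installment 2: $1,616.29 +$48.00 interest = $1,664.29; pay $500.00 → $1,164.29
Installment 3: $1,164.29 +$48.00 interest = $1,212.29; pay $364.00 → $848.29
Installment 4: $848.29 +$48.00 interest = $896.29; pay $269.00 → $627.29
Installment 5: $627.29 +$48.00 interest = $675.29; pay $203.00 → $472.29
Installment 6: $472.29 +$48.00 interest = $520.29; pay $157.00 → $363.29
Installment 7: $363.29 +$48.00 interest = $411.29; pay $127.00 → $284.29
Installment 8: $284.29 +$48.00 interest = $332.29; pay $127.00 → $205.29
Installment 9: $205.29 +$48.00 interest = $253.29; pay $127.00 → $126.29
Installment 10: $126.29 +$48.00 interest = $174.29; pay $127.00 → $47.29
Installment 11: $47.29 +$48.00 interest = $95.29; pay $95.29 → $0.00
Total interest: $48.00 + $48.00 + $48.00 + $48.00 + $48.00 + $48.00 + $48.00 + $48.00 + $48.00 + $48.00 + $48.00 = $528.00

$528.00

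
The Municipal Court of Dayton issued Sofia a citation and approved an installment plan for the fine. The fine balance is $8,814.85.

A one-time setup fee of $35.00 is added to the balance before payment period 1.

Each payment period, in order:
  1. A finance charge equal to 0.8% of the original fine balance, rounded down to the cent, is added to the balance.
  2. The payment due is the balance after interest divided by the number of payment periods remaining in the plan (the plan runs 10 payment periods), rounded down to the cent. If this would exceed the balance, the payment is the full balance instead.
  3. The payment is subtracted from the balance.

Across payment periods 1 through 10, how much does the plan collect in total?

Payment period 1: opening $8,849.85; interest $70.51 → $8,920.36; payment $892.03; balance $8,028.33
Payment period 2: opening $8,028.33; interest $70.51 → $8,098.84; payment $899.87; balance $7,198.97
Payment period 3: opening $7,198.97; interest $70.51 → $7,269.48; payment $908.68; balance $6,360.80
Payment period 4: opening $6,360.80; interest $70.51 → $6,431.31; payment $918.75; balance $5,512.56
Payment period 5: opening $5,512.56; interest $70.51 → $5,583.07; payment $930.51; balance $4,652.56
Payment period 6: opening $4,652.56; interest $70.51 → $4,723.07; payment $944.61; balance $3,778.46
Payment period 7: opening $3,778.46; interest $70.51 → $3,848.97; payment $962.24; balance $2,886.73
Payment period 8: opening $2,886.73; interest $70.51 → $2,957.24; payment $985.74; balance $1,971.50
Payment period 9: opening $1,971.50; interest $70.51 → $2,042.01; payment $1,021.00; balance $1,021.01
Payment period 10: opening $1,021.01; interest $70.51 → $1,091.52; payment $1,091.52; balance $0.00
Total paid: $9,554.95

$9,554.95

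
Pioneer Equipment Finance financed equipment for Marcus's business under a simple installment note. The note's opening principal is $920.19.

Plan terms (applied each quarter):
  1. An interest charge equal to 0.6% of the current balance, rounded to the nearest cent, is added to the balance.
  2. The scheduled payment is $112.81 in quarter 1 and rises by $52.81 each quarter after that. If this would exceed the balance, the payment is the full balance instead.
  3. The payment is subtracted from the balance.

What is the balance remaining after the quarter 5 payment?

Quarter 1: $920.19 +$5.52 interest = $925.71; pay $112.81 → $812.90
Quarter 2: $812.90 +$4.88 interest = $817.78; pay $165.62 → $652.16
Quarter 3: $652.16 +$3.91 interest = $656.07; pay $218.43 → $437.64
Quarter 4: $437.64 +$2.63 interest = $440.27; pay $271.24 → $169.03
Quarter 5: $169.03 +$1.01 interest = $170.04; pay $170.04 → $0.00

$0.00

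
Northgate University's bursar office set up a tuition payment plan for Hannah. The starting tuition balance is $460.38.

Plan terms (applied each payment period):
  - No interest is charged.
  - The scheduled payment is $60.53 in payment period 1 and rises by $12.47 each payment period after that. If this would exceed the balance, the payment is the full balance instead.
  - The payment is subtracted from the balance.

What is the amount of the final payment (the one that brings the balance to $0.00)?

# | Opening | Payment | End bal
1 | $460.38 | $60.53 | $399.85
2 | $399.85 | $73.00 | $326.85
3 | $326.85 | $85.47 | $241.38
4 | $241.38 | $97.94 | $143.44
5 | $143.44 | $110.41 | $33.03
6 | $33.03 | $33.03 | $0.00

$33.03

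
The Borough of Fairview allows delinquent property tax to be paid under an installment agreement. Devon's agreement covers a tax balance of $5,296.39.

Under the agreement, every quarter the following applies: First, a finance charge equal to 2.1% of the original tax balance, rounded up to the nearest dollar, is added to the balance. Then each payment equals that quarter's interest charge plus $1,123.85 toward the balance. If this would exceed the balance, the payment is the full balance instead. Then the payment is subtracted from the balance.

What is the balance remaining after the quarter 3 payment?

$1,924.84

Quarter 1: $5,296.39 +$112.00 interest = $5,408.39; pay $1,235.85 → $4,172.54
Quarter 2: $4,172.54 +$112.00 interest = $4,284.54; pay $1,235.85 → $3,048.69
Quarter 3: $3,048.69 +$112.00 interest = $3,160.69; pay $1,235.85 → $1,924.84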